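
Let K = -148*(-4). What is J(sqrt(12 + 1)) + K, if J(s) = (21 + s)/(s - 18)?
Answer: 183721/311 - 39*sqrt(13)/311 ≈ 590.29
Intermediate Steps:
K = 592
J(s) = (21 + s)/(-18 + s)
J(sqrt(12 + 1)) + K = (21 + sqrt(12 + 1))/(-18 + sqrt(12 + 1)) + 592 = (21 + sqrt(13))/(-18 + sqrt(13)) + 592 = 592 + (21 + sqrt(13))/(-18 + sqrt(13))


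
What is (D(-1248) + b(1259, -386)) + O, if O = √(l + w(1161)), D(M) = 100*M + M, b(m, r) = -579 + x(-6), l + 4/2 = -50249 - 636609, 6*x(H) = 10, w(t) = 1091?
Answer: -379876/3 + I*√685769 ≈ -1.2663e+5 + 828.11*I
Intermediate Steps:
x(H) = 5/3 (x(H) = (⅙)*10 = 5/3)
l = -686860 (l = -2 + (-50249 - 636609) = -2 - 686858 = -686860)
b(m, r) = -1732/3 (b(m, r) = -579 + 5/3 = -1732/3)
D(M) = 101*M
O = I*√685769 (O = √(-686860 + 1091) = √(-685769) = I*√685769 ≈ 828.11*I)
(D(-1248) + b(1259, -386)) + O = (101*(-1248) - 1732/3) + I*√685769 = (-126048 - 1732/3) + I*√685769 = -379876/3 + I*√685769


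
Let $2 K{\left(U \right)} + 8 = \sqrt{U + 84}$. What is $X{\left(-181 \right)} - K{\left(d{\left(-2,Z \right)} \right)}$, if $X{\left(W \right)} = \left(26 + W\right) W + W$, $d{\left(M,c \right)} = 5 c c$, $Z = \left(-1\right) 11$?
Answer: $27878 - \frac{\sqrt{689}}{2} \approx 27865.0$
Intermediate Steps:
$Z = -11$
$d{\left(M,c \right)} = 5 c^{2}$
$X{\left(W \right)} = W + W \left(26 + W\right)$ ($X{\left(W \right)} = W \left(26 + W\right) + W = W + W \left(26 + W\right)$)
$K{\left(U \right)} = -4 + \frac{\sqrt{84 + U}}{2}$ ($K{\left(U \right)} = -4 + \frac{\sqrt{U + 84}}{2} = -4 + \frac{\sqrt{84 + U}}{2}$)
$X{\left(-181 \right)} - K{\left(d{\left(-2,Z \right)} \right)} = - 181 \left(27 - 181\right) - \left(-4 + \frac{\sqrt{84 + 5 \left(-11\right)^{2}}}{2}\right) = \left(-181\right) \left(-154\right) - \left(-4 + \frac{\sqrt{84 + 5 \cdot 121}}{2}\right) = 27874 - \left(-4 + \frac{\sqrt{84 + 605}}{2}\right) = 27874 - \left(-4 + \frac{\sqrt{689}}{2}\right) = 27874 + \left(4 - \frac{\sqrt{689}}{2}\right) = 27878 - \frac{\sqrt{689}}{2}$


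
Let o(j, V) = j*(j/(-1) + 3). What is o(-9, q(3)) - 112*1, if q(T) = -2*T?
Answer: -220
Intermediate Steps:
o(j, V) = j*(3 - j) (o(j, V) = j*(j*(-1) + 3) = j*(-j + 3) = j*(3 - j))
o(-9, q(3)) - 112*1 = -9*(3 - 1*(-9)) - 112*1 = -9*(3 + 9) - 112 = -9*12 - 112 = -108 - 112 = -220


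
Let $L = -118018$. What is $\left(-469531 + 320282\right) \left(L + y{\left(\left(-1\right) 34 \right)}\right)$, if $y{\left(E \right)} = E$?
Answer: $17619142948$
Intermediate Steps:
$\left(-469531 + 320282\right) \left(L + y{\left(\left(-1\right) 34 \right)}\right) = \left(-469531 + 320282\right) \left(-118018 - 34\right) = - 149249 \left(-118018 - 34\right) = \left(-149249\right) \left(-118052\right) = 17619142948$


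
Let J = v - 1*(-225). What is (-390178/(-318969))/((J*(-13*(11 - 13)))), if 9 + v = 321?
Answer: 195089/2226722589 ≈ 8.7613e-5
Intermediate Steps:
v = 312 (v = -9 + 321 = 312)
J = 537 (J = 312 - 1*(-225) = 312 + 225 = 537)
(-390178/(-318969))/((J*(-13*(11 - 13)))) = (-390178/(-318969))/((537*(-13*(11 - 13)))) = (-390178*(-1/318969))/((537*(-13*(-2)))) = 390178/(318969*((537*26))) = (390178/318969)/13962 = (390178/318969)*(1/13962) = 195089/2226722589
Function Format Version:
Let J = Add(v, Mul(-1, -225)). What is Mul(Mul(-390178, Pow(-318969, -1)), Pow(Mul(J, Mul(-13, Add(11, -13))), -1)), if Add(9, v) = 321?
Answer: Rational(195089, 2226722589) ≈ 8.7613e-5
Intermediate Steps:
v = 312 (v = Add(-9, 321) = 312)
J = 537 (J = Add(312, Mul(-1, -225)) = Add(312, 225) = 537)
Mul(Mul(-390178, Pow(-318969, -1)), Pow(Mul(J, Mul(-13, Add(11, -13))), -1)) = Mul(Mul(-390178, Pow(-318969, -1)), Pow(Mul(537, Mul(-13, Add(11, -13))), -1)) = Mul(Mul(-390178, Rational(-1, 318969)), Pow(Mul(537, Mul(-13, -2)), -1)) = Mul(Rational(390178, 318969), Pow(Mul(537, 26), -1)) = Mul(Rational(390178, 318969), Pow(13962, -1)) = Mul(Rational(390178, 318969), Rational(1, 13962)) = Rational(195089, 2226722589)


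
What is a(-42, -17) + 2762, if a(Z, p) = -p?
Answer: 2779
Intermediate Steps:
a(-42, -17) + 2762 = -1*(-17) + 2762 = 17 + 2762 = 2779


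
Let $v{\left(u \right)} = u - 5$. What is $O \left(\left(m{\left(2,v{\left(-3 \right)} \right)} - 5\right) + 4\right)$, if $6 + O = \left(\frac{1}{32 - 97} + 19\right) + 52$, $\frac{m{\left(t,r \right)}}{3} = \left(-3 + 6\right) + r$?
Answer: $- \frac{67584}{65} \approx -1039.8$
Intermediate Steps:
$v{\left(u \right)} = -5 + u$ ($v{\left(u \right)} = u - 5 = -5 + u$)
$m{\left(t,r \right)} = 9 + 3 r$ ($m{\left(t,r \right)} = 3 \left(\left(-3 + 6\right) + r\right) = 3 \left(3 + r\right) = 9 + 3 r$)
$O = \frac{4224}{65}$ ($O = -6 + \left(\left(\frac{1}{32 - 97} + 19\right) + 52\right) = -6 + \left(\left(\frac{1}{-65} + 19\right) + 52\right) = -6 + \left(\left(- \frac{1}{65} + 19\right) + 52\right) = -6 + \left(\frac{1234}{65} + 52\right) = -6 + \frac{4614}{65} = \frac{4224}{65} \approx 64.985$)
$O \left(\left(m{\left(2,v{\left(-3 \right)} \right)} - 5\right) + 4\right) = \frac{4224 \left(\left(\left(9 + 3 \left(-5 - 3\right)\right) - 5\right) + 4\right)}{65} = \frac{4224 \left(\left(\left(9 + 3 \left(-8\right)\right) - 5\right) + 4\right)}{65} = \frac{4224 \left(\left(\left(9 - 24\right) - 5\right) + 4\right)}{65} = \frac{4224 \left(\left(-15 - 5\right) + 4\right)}{65} = \frac{4224 \left(-20 + 4\right)}{65} = \frac{4224}{65} \left(-16\right) = - \frac{67584}{65}$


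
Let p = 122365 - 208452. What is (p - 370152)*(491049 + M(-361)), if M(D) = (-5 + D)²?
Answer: -285151656195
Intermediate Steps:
p = -86087
(p - 370152)*(491049 + M(-361)) = (-86087 - 370152)*(491049 + (-5 - 361)²) = -456239*(491049 + (-366)²) = -456239*(491049 + 133956) = -456239*625005 = -285151656195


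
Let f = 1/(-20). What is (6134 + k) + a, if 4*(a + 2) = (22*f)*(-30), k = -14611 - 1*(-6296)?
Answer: -8699/4 ≈ -2174.8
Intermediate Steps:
k = -8315 (k = -14611 + 6296 = -8315)
f = -1/20 ≈ -0.050000
a = 25/4 (a = -2 + ((22*(-1/20))*(-30))/4 = -2 + (-11/10*(-30))/4 = -2 + (¼)*33 = -2 + 33/4 = 25/4 ≈ 6.2500)
(6134 + k) + a = (6134 - 8315) + 25/4 = -2181 + 25/4 = -8699/4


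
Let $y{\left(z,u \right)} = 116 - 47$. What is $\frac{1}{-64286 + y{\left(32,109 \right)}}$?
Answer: $- \frac{1}{64217} \approx -1.5572 \cdot 10^{-5}$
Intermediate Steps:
$y{\left(z,u \right)} = 69$
$\frac{1}{-64286 + y{\left(32,109 \right)}} = \frac{1}{-64286 + 69} = \frac{1}{-64217} = - \frac{1}{64217}$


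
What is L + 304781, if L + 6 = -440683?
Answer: -135908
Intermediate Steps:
L = -440689 (L = -6 - 440683 = -440689)
L + 304781 = -440689 + 304781 = -135908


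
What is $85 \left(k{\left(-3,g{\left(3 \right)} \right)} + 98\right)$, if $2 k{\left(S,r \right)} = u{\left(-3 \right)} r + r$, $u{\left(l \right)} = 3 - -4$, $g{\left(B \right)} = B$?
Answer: $9350$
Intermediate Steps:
$u{\left(l \right)} = 7$ ($u{\left(l \right)} = 3 + 4 = 7$)
$k{\left(S,r \right)} = 4 r$ ($k{\left(S,r \right)} = \frac{7 r + r}{2} = \frac{8 r}{2} = 4 r$)
$85 \left(k{\left(-3,g{\left(3 \right)} \right)} + 98\right) = 85 \left(4 \cdot 3 + 98\right) = 85 \left(12 + 98\right) = 85 \cdot 110 = 9350$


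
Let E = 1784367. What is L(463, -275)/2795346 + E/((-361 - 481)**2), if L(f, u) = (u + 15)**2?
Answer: 2517924561191/990899840772 ≈ 2.5410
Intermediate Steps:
L(f, u) = (15 + u)**2
L(463, -275)/2795346 + E/((-361 - 481)**2) = (15 - 275)**2/2795346 + 1784367/((-361 - 481)**2) = (-260)**2*(1/2795346) + 1784367/((-842)**2) = 67600*(1/2795346) + 1784367/708964 = 33800/1397673 + 1784367*(1/708964) = 33800/1397673 + 1784367/708964 = 2517924561191/990899840772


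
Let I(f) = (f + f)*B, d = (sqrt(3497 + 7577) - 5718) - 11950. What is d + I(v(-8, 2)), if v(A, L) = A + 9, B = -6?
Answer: -17680 + 7*sqrt(226) ≈ -17575.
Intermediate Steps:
v(A, L) = 9 + A
d = -17668 + 7*sqrt(226) (d = (sqrt(11074) - 5718) - 11950 = (7*sqrt(226) - 5718) - 11950 = (-5718 + 7*sqrt(226)) - 11950 = -17668 + 7*sqrt(226) ≈ -17563.)
I(f) = -12*f (I(f) = (f + f)*(-6) = (2*f)*(-6) = -12*f)
d + I(v(-8, 2)) = (-17668 + 7*sqrt(226)) - 12*(9 - 8) = (-17668 + 7*sqrt(226)) - 12*1 = (-17668 + 7*sqrt(226)) - 12 = -17680 + 7*sqrt(226)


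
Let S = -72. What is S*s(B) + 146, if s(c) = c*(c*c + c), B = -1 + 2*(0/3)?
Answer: 146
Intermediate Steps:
B = -1 (B = -1 + 2*(0*(1/3)) = -1 + 2*0 = -1 + 0 = -1)
s(c) = c*(c + c**2) (s(c) = c*(c**2 + c) = c*(c + c**2))
S*s(B) + 146 = -72*(-1)**2*(1 - 1) + 146 = -72*0 + 146 = 0 + 146 = 146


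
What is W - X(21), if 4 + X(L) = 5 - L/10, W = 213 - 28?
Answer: 1861/10 ≈ 186.10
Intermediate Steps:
W = 185
X(L) = 1 - L/10 (X(L) = -4 + (5 - L/10) = 1 - L/10)
W - X(21) = 185 - (1 - ⅒*21) = 185 - (1 - 21/10) = 185 - 1*(-11/10) = 185 + 11/10 = 1861/10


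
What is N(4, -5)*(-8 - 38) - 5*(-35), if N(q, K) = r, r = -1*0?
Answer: 175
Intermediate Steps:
r = 0
N(q, K) = 0
N(4, -5)*(-8 - 38) - 5*(-35) = 0*(-8 - 38) - 5*(-35) = 0*(-46) + 175 = 0 + 175 = 175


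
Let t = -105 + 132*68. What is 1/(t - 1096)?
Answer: 1/7775 ≈ 0.00012862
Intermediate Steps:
t = 8871 (t = -105 + 8976 = 8871)
1/(t - 1096) = 1/(8871 - 1096) = 1/7775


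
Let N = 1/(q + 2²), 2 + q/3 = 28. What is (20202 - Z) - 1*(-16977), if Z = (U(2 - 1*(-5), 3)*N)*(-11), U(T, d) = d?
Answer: 3048711/82 ≈ 37179.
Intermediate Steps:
q = 78 (q = -6 + 3*28 = -6 + 84 = 78)
N = 1/82 (N = 1/(78 + 2²) = 1/(78 + 4) = 1/82 ≈ 0.012195)
Z = -33/82 (Z = (3*(1/82))*(-11) = (3/82)*(-11) = -33/82 ≈ -0.40244)
(20202 - Z) - 1*(-16977) = (20202 - 1*(-33/82)) - 1*(-16977) = (20202 + 33/82) + 16977 = 1656597/82 + 16977 = 3048711/82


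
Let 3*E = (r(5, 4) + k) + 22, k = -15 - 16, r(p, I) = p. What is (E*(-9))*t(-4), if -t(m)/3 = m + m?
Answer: 288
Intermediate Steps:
t(m) = -6*m (t(m) = -3*(m + m) = -6*m)
k = -31
E = -4/3 (E = ((5 - 31) + 22)/3 = (-26 + 22)/3 = (1/3)*(-4) = -4/3 ≈ -1.3333)
(E*(-9))*t(-4) = (-4/3*(-9))*(-6*(-4)) = 12*24 = 288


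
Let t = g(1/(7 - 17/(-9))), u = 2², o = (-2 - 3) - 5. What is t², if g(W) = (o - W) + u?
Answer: 239121/6400 ≈ 37.363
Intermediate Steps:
o = -10 (o = -5 - 5 = -10)
u = 4
g(W) = -6 - W (g(W) = (-10 - W) + 4 = -6 - W)
t = -489/80 (t = -6 - 1/(7 - 17/(-9)) = -6 - 1/(7 - 17*(-⅑)) = -6 - 1/(7 + 17/9) = -6 - 1/80/9 = -6 - 1*9/80 = -6 - 9/80 = -489/80 ≈ -6.1125)
t² = (-489/80)² = 239121/6400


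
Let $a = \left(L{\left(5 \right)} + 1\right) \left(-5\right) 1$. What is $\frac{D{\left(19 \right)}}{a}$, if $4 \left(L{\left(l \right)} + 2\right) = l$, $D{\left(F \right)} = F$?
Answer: $- \frac{76}{5} \approx -15.2$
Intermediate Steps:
$L{\left(l \right)} = -2 + \frac{l}{4}$
$a = - \frac{5}{4}$ ($a = \left(\left(-2 + \frac{1}{4} \cdot 5\right) + 1\right) \left(-5\right) 1 = \left(\left(-2 + \frac{5}{4}\right) + 1\right) \left(-5\right) 1 = \left(- \frac{3}{4} + 1\right) \left(-5\right) 1 = \frac{1}{4} \left(-5\right) 1 = \left(- \frac{5}{4}\right) 1 = - \frac{5}{4} \approx -1.25$)
$\frac{D{\left(19 \right)}}{a} = \frac{19}{- \frac{5}{4}} = 19 \left(- \frac{4}{5}\right) = - \frac{76}{5}$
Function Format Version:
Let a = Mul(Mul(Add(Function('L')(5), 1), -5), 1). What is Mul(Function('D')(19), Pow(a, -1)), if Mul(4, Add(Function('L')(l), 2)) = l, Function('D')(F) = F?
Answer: Rational(-76, 5) ≈ -15.200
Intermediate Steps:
Function('L')(l) = Add(-2, Mul(Rational(1, 4), l))
a = Rational(-5, 4) (a = Mul(Mul(Add(Add(-2, Mul(Rational(1, 4), 5)), 1), -5), 1) = Mul(Mul(Add(Add(-2, Rational(5, 4)), 1), -5), 1) = Mul(Mul(Add(Rational(-3, 4), 1), -5), 1) = Mul(Mul(Rational(1, 4), -5), 1) = Mul(Rational(-5, 4), 1) = Rational(-5, 4) ≈ -1.2500)
Mul(Function('D')(19), Pow(a, -1)) = Mul(19, Pow(Rational(-5, 4), -1)) = Mul(19, Rational(-4, 5)) = Rational(-76, 5)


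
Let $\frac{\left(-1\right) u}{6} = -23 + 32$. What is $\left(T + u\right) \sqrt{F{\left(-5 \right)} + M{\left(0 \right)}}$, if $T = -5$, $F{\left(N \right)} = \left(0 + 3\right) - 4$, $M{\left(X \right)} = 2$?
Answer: $-59$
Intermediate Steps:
$F{\left(N \right)} = -1$ ($F{\left(N \right)} = 3 - 4 = -1$)
$u = -54$ ($u = - 6 \left(-23 + 32\right) = \left(-6\right) 9 = -54$)
$\left(T + u\right) \sqrt{F{\left(-5 \right)} + M{\left(0 \right)}} = \left(-5 - 54\right) \sqrt{-1 + 2} = - 59 \sqrt{1} = \left(-59\right) 1 = -59$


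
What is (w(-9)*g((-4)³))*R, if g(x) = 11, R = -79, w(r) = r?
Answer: 7821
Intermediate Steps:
(w(-9)*g((-4)³))*R = -9*11*(-79) = -99*(-79) = 7821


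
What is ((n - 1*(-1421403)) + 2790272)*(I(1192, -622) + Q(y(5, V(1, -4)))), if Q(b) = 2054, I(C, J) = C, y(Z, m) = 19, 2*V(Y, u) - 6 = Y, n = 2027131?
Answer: 20251164276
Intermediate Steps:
V(Y, u) = 3 + Y/2
((n - 1*(-1421403)) + 2790272)*(I(1192, -622) + Q(y(5, V(1, -4)))) = ((2027131 - 1*(-1421403)) + 2790272)*(1192 + 2054) = ((2027131 + 1421403) + 2790272)*3246 = (3448534 + 2790272)*3246 = 6238806*3246 = 20251164276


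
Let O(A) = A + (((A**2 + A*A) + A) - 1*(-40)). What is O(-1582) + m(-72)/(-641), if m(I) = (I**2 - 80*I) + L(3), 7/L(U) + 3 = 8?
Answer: 16032393693/3205 ≈ 5.0023e+6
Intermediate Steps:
L(U) = 7/5 (L(U) = 7/(-3 + 8) = 7/5)
m(I) = 7/5 + I**2 - 80*I (m(I) = (I**2 - 80*I) + 7/5 = 7/5 + I**2 - 80*I)
O(A) = 40 + 2*A + 2*A**2 (O(A) = A + (((A**2 + A**2) + A) + 40) = A + ((2*A**2 + A) + 40) = A + ((A + 2*A**2) + 40) = A + (40 + A + 2*A**2) = 40 + 2*A + 2*A**2)
O(-1582) + m(-72)/(-641) = (40 + 2*(-1582) + 2*(-1582)**2) + (7/5 + (-72)**2 - 80*(-72))/(-641) = (40 - 3164 + 2*2502724) + (7/5 + 5184 + 5760)*(-1/641) = (40 - 3164 + 5005448) + (54727/5)*(-1/641) = 5002324 - 54727/3205 = 16032393693/3205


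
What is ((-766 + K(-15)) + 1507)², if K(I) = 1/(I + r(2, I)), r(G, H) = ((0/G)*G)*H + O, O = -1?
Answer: 140541025/256 ≈ 5.4899e+5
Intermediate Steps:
r(G, H) = -1 (r(G, H) = ((0/G)*G)*H - 1 = (0*G)*H - 1 = 0*H - 1 = 0 - 1 = -1)
K(I) = 1/(-1 + I) (K(I) = 1/(I - 1) = 1/(-1 + I))
((-766 + K(-15)) + 1507)² = ((-766 + 1/(-1 - 15)) + 1507)² = ((-766 + 1/(-16)) + 1507)² = ((-766 - 1/16) + 1507)² = (-12257/16 + 1507)² = (11855/16)² = 140541025/256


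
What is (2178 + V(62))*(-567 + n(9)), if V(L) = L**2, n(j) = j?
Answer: -3360276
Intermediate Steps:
(2178 + V(62))*(-567 + n(9)) = (2178 + 62**2)*(-567 + 9) = (2178 + 3844)*(-558) = 6022*(-558) = -3360276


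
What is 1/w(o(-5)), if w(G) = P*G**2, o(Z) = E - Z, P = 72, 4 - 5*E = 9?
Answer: 1/1152 ≈ 0.00086806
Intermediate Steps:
E = -1 (E = 4/5 - 1/5*9 = 4/5 - 9/5 = -1)
o(Z) = -1 - Z
w(G) = 72*G**2
1/w(o(-5)) = 1/(72*(-1 - 1*(-5))**2) = 1/(72*(-1 + 5)**2) = 1/(72*4**2) = 1/(72*16) = 1/1152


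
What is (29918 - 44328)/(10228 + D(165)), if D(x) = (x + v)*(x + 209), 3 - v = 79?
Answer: -7205/21757 ≈ -0.33116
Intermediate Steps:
v = -76 (v = 3 - 1*79 = 3 - 79 = -76)
D(x) = (-76 + x)*(209 + x) (D(x) = (x - 76)*(x + 209) = (-76 + x)*(209 + x))
(29918 - 44328)/(10228 + D(165)) = (29918 - 44328)/(10228 + (-15884 + 165² + 133*165)) = -14410/(10228 + (-15884 + 27225 + 21945)) = -14410/(10228 + 33286) = -14410/43514 = -14410*1/43514 = -7205/21757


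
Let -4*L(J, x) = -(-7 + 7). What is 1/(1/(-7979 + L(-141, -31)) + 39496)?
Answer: 7979/315138583 ≈ 2.5319e-5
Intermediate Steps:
L(J, x) = 0 (L(J, x) = -(-1)*(-7 + 7)/4 = -(-1)*0/4 = -¼*0 = 0)
1/(1/(-7979 + L(-141, -31)) + 39496) = 1/(1/(-7979 + 0) + 39496) = 1/(1/(-7979) + 39496) = 1/(-1/7979 + 39496) = 1/(315138583/7979) = 7979/315138583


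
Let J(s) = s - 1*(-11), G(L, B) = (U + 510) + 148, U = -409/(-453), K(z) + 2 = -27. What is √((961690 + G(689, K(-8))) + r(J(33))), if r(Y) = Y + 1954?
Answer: √197892663591/453 ≈ 982.01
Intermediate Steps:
K(z) = -29 (K(z) = -2 - 27 = -29)
U = 409/453 (U = -409*(-1/453) = 409/453 ≈ 0.90287)
G(L, B) = 298483/453 (G(L, B) = (409/453 + 510) + 148 = 231439/453 + 148 = 298483/453)
J(s) = 11 + s (J(s) = s + 11 = 11 + s)
r(Y) = 1954 + Y
√((961690 + G(689, K(-8))) + r(J(33))) = √((961690 + 298483/453) + (1954 + (11 + 33))) = √(435944053/453 + (1954 + 44)) = √(435944053/453 + 1998) = √(436849147/453) = √197892663591/453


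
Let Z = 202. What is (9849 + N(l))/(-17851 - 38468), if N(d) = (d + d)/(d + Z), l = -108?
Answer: -154265/882331 ≈ -0.17484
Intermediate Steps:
N(d) = 2*d/(202 + d) (N(d) = (d + d)/(d + 202) = (2*d)/(202 + d) = 2*d/(202 + d))
(9849 + N(l))/(-17851 - 38468) = (9849 + 2*(-108)/(202 - 108))/(-17851 - 38468) = (9849 + 2*(-108)/94)/(-56319) = (9849 + 2*(-108)*(1/94))*(-1/56319) = (9849 - 108/47)*(-1/56319) = (462795/47)*(-1/56319) = -154265/882331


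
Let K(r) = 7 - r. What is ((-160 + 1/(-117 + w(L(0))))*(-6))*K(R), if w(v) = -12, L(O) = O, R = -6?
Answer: 536666/43 ≈ 12481.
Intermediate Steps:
((-160 + 1/(-117 + w(L(0))))*(-6))*K(R) = ((-160 + 1/(-117 - 12))*(-6))*(7 - 1*(-6)) = ((-160 + 1/(-129))*(-6))*(7 + 6) = ((-160 - 1/129)*(-6))*13 = -20641/129*(-6)*13 = (41282/43)*13 = 536666/43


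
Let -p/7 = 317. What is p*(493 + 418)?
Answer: -2021509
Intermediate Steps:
p = -2219 (p = -7*317 = -2219)
p*(493 + 418) = -2219*(493 + 418) = -2219*911 = -2021509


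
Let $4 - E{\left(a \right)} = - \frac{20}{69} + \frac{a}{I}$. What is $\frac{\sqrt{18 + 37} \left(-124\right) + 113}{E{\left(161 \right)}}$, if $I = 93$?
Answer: $\frac{241707}{5473} - \frac{265236 \sqrt{55}}{5473} \approx -315.25$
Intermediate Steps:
$E{\left(a \right)} = \frac{296}{69} - \frac{a}{93}$ ($E{\left(a \right)} = 4 - \left(- \frac{20}{69} + \frac{a}{93}\right) = \frac{296}{69} - \frac{a}{93}$)
$\frac{\sqrt{18 + 37} \left(-124\right) + 113}{E{\left(161 \right)}} = \frac{\sqrt{18 + 37} \left(-124\right) + 113}{\frac{296}{69} - \frac{161}{93}} = \frac{\sqrt{55} \left(-124\right) + 113}{\frac{296}{69} - \frac{161}{93}} = \frac{- 124 \sqrt{55} + 113}{\frac{5473}{2139}} = \left(113 - 124 \sqrt{55}\right) \frac{2139}{5473} = \frac{241707}{5473} - \frac{265236 \sqrt{55}}{5473}$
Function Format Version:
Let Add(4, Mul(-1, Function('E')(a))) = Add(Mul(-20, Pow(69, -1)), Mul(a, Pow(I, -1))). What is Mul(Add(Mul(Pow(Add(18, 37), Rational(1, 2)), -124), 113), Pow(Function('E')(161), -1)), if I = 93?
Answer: Add(Rational(241707, 5473), Mul(Rational(-265236, 5473), Pow(55, Rational(1, 2)))) ≈ -315.25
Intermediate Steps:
Function('E')(a) = Add(Rational(296, 69), Mul(Rational(-1, 93), a)) (Function('E')(a) = Add(4, Mul(-1, Add(Mul(-20, Pow(69, -1)), Mul(a, Pow(93, -1))))) = Add(4, Mul(-1, Add(Mul(-20, Rational(1, 69)), Mul(a, Rational(1, 93))))) = Add(4, Mul(-1, Add(Rational(-20, 69), Mul(Rational(1, 93), a)))) = Add(4, Add(Rational(20, 69), Mul(Rational(-1, 93), a))) = Add(Rational(296, 69), Mul(Rational(-1, 93), a)))
Mul(Add(Mul(Pow(Add(18, 37), Rational(1, 2)), -124), 113), Pow(Function('E')(161), -1)) = Mul(Add(Mul(Pow(Add(18, 37), Rational(1, 2)), -124), 113), Pow(Add(Rational(296, 69), Mul(Rational(-1, 93), 161)), -1)) = Mul(Add(Mul(Pow(55, Rational(1, 2)), -124), 113), Pow(Add(Rational(296, 69), Rational(-161, 93)), -1)) = Mul(Add(Mul(-124, Pow(55, Rational(1, 2))), 113), Pow(Rational(5473, 2139), -1)) = Mul(Add(113, Mul(-124, Pow(55, Rational(1, 2)))), Rational(2139, 5473)) = Add(Rational(241707, 5473), Mul(Rational(-265236, 5473), Pow(55, Rational(1, 2))))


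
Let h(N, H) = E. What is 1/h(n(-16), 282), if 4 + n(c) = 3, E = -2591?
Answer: -1/2591 ≈ -0.00038595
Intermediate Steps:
n(c) = -1 (n(c) = -4 + 3 = -1)
h(N, H) = -2591
1/h(n(-16), 282) = 1/(-2591) = -1/2591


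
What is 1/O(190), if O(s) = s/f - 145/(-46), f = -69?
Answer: 138/55 ≈ 2.5091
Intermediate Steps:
O(s) = 145/46 - s/69 (O(s) = s/(-69) - 145/(-46) = s*(-1/69) - 145*(-1/46) = -s/69 + 145/46 = 145/46 - s/69)
1/O(190) = 1/(145/46 - 1/69*190) = 1/(145/46 - 190/69) = 1/(55/138) = 138/55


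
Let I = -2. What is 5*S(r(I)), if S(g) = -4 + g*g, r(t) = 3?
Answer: 25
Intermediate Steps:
S(g) = -4 + g**2
5*S(r(I)) = 5*(-4 + 3**2) = 5*(-4 + 9) = 5*5 = 25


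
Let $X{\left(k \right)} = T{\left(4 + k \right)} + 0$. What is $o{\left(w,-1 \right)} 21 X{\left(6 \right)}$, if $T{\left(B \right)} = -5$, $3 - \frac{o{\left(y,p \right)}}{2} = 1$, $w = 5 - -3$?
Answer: $-420$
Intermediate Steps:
$w = 8$ ($w = 5 + 3 = 8$)
$o{\left(y,p \right)} = 4$ ($o{\left(y,p \right)} = 6 - 2 = 4$)
$X{\left(k \right)} = -5$ ($X{\left(k \right)} = -5 + 0 = -5$)
$o{\left(w,-1 \right)} 21 X{\left(6 \right)} = 4 \cdot 21 \left(-5\right) = 84 \left(-5\right) = -420$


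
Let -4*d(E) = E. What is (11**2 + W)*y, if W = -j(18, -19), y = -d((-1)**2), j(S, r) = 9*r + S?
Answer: 137/2 ≈ 68.500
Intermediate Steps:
d(E) = -E/4
j(S, r) = S + 9*r
y = 1/4 (y = -(-1)*(-1)**2/4 = -(-1)/4 = -1*(-1/4) = 1/4 ≈ 0.25000)
W = 153 (W = -(18 + 9*(-19)) = -(18 - 171) = -1*(-153) = 153)
(11**2 + W)*y = (11**2 + 153)*(1/4) = (121 + 153)*(1/4) = 274*(1/4) = 137/2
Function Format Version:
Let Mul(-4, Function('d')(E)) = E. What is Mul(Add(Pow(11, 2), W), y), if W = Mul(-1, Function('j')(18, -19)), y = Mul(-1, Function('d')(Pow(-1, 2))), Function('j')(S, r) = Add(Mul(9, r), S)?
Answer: Rational(137, 2) ≈ 68.500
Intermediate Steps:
Function('d')(E) = Mul(Rational(-1, 4), E)
Function('j')(S, r) = Add(S, Mul(9, r))
y = Rational(1, 4) (y = Mul(-1, Mul(Rational(-1, 4), Pow(-1, 2))) = Mul(-1, Mul(Rational(-1, 4), 1)) = Mul(-1, Rational(-1, 4)) = Rational(1, 4) ≈ 0.25000)
W = 153 (W = Mul(-1, Add(18, Mul(9, -19))) = Mul(-1, Add(18, -171)) = Mul(-1, -153) = 153)
Mul(Add(Pow(11, 2), W), y) = Mul(Add(Pow(11, 2), 153), Rational(1, 4)) = Mul(Add(121, 153), Rational(1, 4)) = Mul(274, Rational(1, 4)) = Rational(137, 2)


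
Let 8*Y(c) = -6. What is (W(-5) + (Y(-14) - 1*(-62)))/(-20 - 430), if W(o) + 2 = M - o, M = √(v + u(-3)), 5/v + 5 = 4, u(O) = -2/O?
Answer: -257/1800 - I*√39/1350 ≈ -0.14278 - 0.0046259*I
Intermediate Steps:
Y(c) = -¾ (Y(c) = (⅛)*(-6) = -¾)
v = -5 (v = 5/(-5 + 4) = 5/(-1) = 5*(-1) = -5)
M = I*√39/3 (M = √(-5 - 2/(-3)) = √(-5 - 2*(-⅓)) = √(-5 + ⅔) = √(-13/3) = I*√39/3 ≈ 2.0817*I)
W(o) = -2 - o + I*√39/3 (W(o) = -2 + (I*√39/3 - o) = -2 + (-o + I*√39/3) = -2 - o + I*√39/3)
(W(-5) + (Y(-14) - 1*(-62)))/(-20 - 430) = ((-2 - 1*(-5) + I*√39/3) + (-¾ - 1*(-62)))/(-20 - 430) = ((-2 + 5 + I*√39/3) + (-¾ + 62))/(-450) = ((3 + I*√39/3) + 245/4)*(-1/450) = (257/4 + I*√39/3)*(-1/450) = -257/1800 - I*√39/1350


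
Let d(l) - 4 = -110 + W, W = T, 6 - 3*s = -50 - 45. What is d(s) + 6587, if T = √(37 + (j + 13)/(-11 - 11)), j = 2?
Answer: 6481 + √17578/22 ≈ 6487.0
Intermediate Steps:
T = √17578/22 (T = √(37 + (2 + 13)/(-11 - 11)) = √(37 + 15/(-22)) = √(37 + 15*(-1/22)) = √(37 - 15/22) = √(799/22) = √17578/22 ≈ 6.0265)
s = 101/3 (s = 2 - (-50 - 45)/3 = 2 - ⅓*(-95) = 2 + 95/3 = 101/3 ≈ 33.667)
W = √17578/22 ≈ 6.0265
d(l) = -106 + √17578/22 (d(l) = 4 + (-110 + √17578/22) = -106 + √17578/22)
d(s) + 6587 = (-106 + √17578/22) + 6587 = 6481 + √17578/22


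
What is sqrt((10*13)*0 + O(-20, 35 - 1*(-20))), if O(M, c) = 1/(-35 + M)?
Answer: I*sqrt(55)/55 ≈ 0.13484*I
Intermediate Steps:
sqrt((10*13)*0 + O(-20, 35 - 1*(-20))) = sqrt((10*13)*0 + 1/(-35 - 20)) = sqrt(130*0 + 1/(-55)) = sqrt(0 - 1/55) = sqrt(-1/55) = I*sqrt(55)/55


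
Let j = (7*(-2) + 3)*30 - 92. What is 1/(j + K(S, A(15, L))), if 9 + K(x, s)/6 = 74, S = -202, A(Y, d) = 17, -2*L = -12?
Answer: -1/32 ≈ -0.031250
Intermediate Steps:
L = 6 (L = -½*(-12) = 6)
K(x, s) = 390 (K(x, s) = -54 + 6*74 = -54 + 444 = 390)
j = -422 (j = (-14 + 3)*30 - 92 = -11*30 - 92 = -330 - 92 = -422)
1/(j + K(S, A(15, L))) = 1/(-422 + 390) = 1/(-32) = -1/32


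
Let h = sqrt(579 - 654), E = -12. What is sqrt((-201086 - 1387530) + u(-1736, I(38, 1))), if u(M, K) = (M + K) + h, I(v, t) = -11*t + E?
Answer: sqrt(-1590375 + 5*I*sqrt(3)) ≈ 0.003 + 1261.1*I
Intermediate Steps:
I(v, t) = -12 - 11*t (I(v, t) = -11*t - 12 = -12 - 11*t)
h = 5*I*sqrt(3) (h = sqrt(-75) = 5*I*sqrt(3) ≈ 8.6602*I)
u(M, K) = K + M + 5*I*sqrt(3) (u(M, K) = (M + K) + 5*I*sqrt(3) = (K + M) + 5*I*sqrt(3) = K + M + 5*I*sqrt(3))
sqrt((-201086 - 1387530) + u(-1736, I(38, 1))) = sqrt((-201086 - 1387530) + ((-12 - 11*1) - 1736 + 5*I*sqrt(3))) = sqrt(-1588616 + ((-12 - 11) - 1736 + 5*I*sqrt(3))) = sqrt(-1588616 + (-23 - 1736 + 5*I*sqrt(3))) = sqrt(-1588616 + (-1759 + 5*I*sqrt(3))) = sqrt(-1590375 + 5*I*sqrt(3))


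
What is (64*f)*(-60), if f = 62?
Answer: -238080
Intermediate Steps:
(64*f)*(-60) = (64*62)*(-60) = 3968*(-60) = -238080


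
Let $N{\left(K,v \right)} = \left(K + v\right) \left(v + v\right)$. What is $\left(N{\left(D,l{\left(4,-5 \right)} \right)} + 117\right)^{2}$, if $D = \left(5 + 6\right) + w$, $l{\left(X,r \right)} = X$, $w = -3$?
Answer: $45369$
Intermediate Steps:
$D = 8$ ($D = \left(5 + 6\right) - 3 = 11 - 3 = 8$)
$N{\left(K,v \right)} = 2 v \left(K + v\right)$ ($N{\left(K,v \right)} = \left(K + v\right) 2 v = 2 v \left(K + v\right)$)
$\left(N{\left(D,l{\left(4,-5 \right)} \right)} + 117\right)^{2} = \left(2 \cdot 4 \left(8 + 4\right) + 117\right)^{2} = \left(2 \cdot 4 \cdot 12 + 117\right)^{2} = \left(96 + 117\right)^{2} = 213^{2} = 45369$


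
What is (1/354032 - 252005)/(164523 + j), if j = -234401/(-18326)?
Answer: -116786144914131/76250473949912 ≈ -1.5316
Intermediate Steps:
j = 234401/18326 (j = -234401*(-1/18326) = 234401/18326 ≈ 12.791)
(1/354032 - 252005)/(164523 + j) = (1/354032 - 252005)/(164523 + 234401/18326) = (1/354032 - 252005)/(3015282899/18326) = -89217834159/354032*18326/3015282899 = -116786144914131/76250473949912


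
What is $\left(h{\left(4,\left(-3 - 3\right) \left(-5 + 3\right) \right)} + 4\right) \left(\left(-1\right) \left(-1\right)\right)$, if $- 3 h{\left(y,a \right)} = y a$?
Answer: $-12$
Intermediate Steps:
$h{\left(y,a \right)} = - \frac{a y}{3}$ ($h{\left(y,a \right)} = - \frac{y a}{3} = - \frac{a y}{3}$)
$\left(h{\left(4,\left(-3 - 3\right) \left(-5 + 3\right) \right)} + 4\right) \left(\left(-1\right) \left(-1\right)\right) = \left(\left(- \frac{1}{3}\right) \left(-3 - 3\right) \left(-5 + 3\right) 4 + 4\right) \left(\left(-1\right) \left(-1\right)\right) = \left(\left(- \frac{1}{3}\right) \left(\left(-6\right) \left(-2\right)\right) 4 + 4\right) 1 = \left(\left(- \frac{1}{3}\right) 12 \cdot 4 + 4\right) 1 = \left(-16 + 4\right) 1 = \left(-12\right) 1 = -12$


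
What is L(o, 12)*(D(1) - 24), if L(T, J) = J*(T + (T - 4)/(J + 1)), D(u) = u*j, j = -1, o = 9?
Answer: -36600/13 ≈ -2815.4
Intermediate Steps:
D(u) = -u (D(u) = u*(-1) = -u)
L(T, J) = J*(T + (-4 + T)/(1 + J))
L(o, 12)*(D(1) - 24) = (12*(-4 + 2*9 + 12*9)/(1 + 12))*(-1*1 - 24) = (12*(-4 + 18 + 108)/13)*(-1 - 24) = (12*(1/13)*122)*(-25) = (1464/13)*(-25) = -36600/13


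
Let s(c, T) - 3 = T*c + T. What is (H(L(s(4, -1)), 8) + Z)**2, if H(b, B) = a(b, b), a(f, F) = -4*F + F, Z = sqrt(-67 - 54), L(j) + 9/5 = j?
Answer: 224/25 + 1254*I/5 ≈ 8.96 + 250.8*I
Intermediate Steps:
s(c, T) = 3 + T + T*c (s(c, T) = 3 + (T*c + T) = 3 + (T + T*c) = 3 + T + T*c)
L(j) = -9/5 + j
Z = 11*I (Z = sqrt(-121) = 11*I ≈ 11.0*I)
a(f, F) = -3*F
H(b, B) = -3*b
(H(L(s(4, -1)), 8) + Z)**2 = (-3*(-9/5 + (3 - 1 - 1*4)) + 11*I)**2 = (-3*(-9/5 + (3 - 1 - 4)) + 11*I)**2 = (-3*(-9/5 - 2) + 11*I)**2 = (-3*(-19/5) + 11*I)**2 = (57/5 + 11*I)**2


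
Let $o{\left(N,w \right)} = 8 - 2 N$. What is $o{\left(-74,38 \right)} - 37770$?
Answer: $-37614$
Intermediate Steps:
$o{\left(-74,38 \right)} - 37770 = \left(8 - -148\right) - 37770 = \left(8 + 148\right) - 37770 = 156 - 37770 = -37614$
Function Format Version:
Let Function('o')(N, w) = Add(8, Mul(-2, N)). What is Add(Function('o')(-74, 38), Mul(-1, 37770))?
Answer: -37614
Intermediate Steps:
Add(Function('o')(-74, 38), Mul(-1, 37770)) = Add(Add(8, Mul(-2, -74)), Mul(-1, 37770)) = Add(Add(8, 148), -37770) = Add(156, -37770) = -37614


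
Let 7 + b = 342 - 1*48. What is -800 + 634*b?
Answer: 181158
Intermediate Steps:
b = 287 (b = -7 + (342 - 1*48) = -7 + (342 - 48) = -7 + 294 = 287)
-800 + 634*b = -800 + 634*287 = -800 + 181958 = 181158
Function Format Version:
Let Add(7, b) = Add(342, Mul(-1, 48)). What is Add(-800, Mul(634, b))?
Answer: 181158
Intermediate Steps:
b = 287 (b = Add(-7, Add(342, Mul(-1, 48))) = Add(-7, Add(342, -48)) = Add(-7, 294) = 287)
Add(-800, Mul(634, b)) = Add(-800, Mul(634, 287)) = Add(-800, 181958) = 181158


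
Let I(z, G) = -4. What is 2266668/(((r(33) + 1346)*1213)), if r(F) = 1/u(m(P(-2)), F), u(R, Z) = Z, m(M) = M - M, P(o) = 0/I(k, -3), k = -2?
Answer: 74800044/53880247 ≈ 1.3883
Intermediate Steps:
P(o) = 0 (P(o) = 0/(-4) = 0*(-¼) = 0)
m(M) = 0
r(F) = 1/F
2266668/(((r(33) + 1346)*1213)) = 2266668/(((1/33 + 1346)*1213)) = 2266668/(((44419/33)*1213)) = 2266668/(53880247/33) = 2266668*(33/53880247) = 74800044/53880247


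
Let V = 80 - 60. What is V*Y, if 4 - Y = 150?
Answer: -2920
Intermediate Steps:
Y = -146 (Y = 4 - 1*150 = 4 - 150 = -146)
V = 20
V*Y = 20*(-146) = -2920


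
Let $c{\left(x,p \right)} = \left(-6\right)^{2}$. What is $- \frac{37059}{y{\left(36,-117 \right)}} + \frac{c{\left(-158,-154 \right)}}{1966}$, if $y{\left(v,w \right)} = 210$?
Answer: $- \frac{12141739}{68810} \approx -176.45$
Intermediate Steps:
$c{\left(x,p \right)} = 36$
$- \frac{37059}{y{\left(36,-117 \right)}} + \frac{c{\left(-158,-154 \right)}}{1966} = - \frac{37059}{210} + \frac{36}{1966} = \left(-37059\right) \frac{1}{210} + 36 \cdot \frac{1}{1966} = - \frac{12353}{70} + \frac{18}{983} = - \frac{12141739}{68810}$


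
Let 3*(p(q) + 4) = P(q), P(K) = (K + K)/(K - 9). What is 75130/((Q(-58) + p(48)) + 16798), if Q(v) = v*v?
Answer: 1465035/393097 ≈ 3.7269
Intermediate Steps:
P(K) = 2*K/(-9 + K) (P(K) = (2*K)/(-9 + K) = 2*K/(-9 + K))
p(q) = -4 + 2*q/(3*(-9 + q)) (p(q) = -4 + (2*q/(-9 + q))/3 = -4 + 2*q/(3*(-9 + q)))
Q(v) = v²
75130/((Q(-58) + p(48)) + 16798) = 75130/(((-58)² + 2*(54 - 5*48)/(3*(-9 + 48))) + 16798) = 75130/((3364 + (⅔)*(54 - 240)/39) + 16798) = 75130/((3364 + (⅔)*(1/39)*(-186)) + 16798) = 75130/((3364 - 124/39) + 16798) = 75130/(131072/39 + 16798) = 75130/(786194/39) = 75130*(39/786194) = 1465035/393097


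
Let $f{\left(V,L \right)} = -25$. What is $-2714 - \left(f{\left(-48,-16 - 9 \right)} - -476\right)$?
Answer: $-3165$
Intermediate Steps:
$-2714 - \left(f{\left(-48,-16 - 9 \right)} - -476\right) = -2714 - \left(-25 - -476\right) = -2714 - \left(-25 + 476\right) = -2714 - 451 = -3165$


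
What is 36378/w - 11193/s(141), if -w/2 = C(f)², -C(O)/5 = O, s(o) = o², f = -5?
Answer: -122870378/4141875 ≈ -29.665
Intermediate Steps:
C(O) = -5*O
w = -1250 (w = -2*(-5*(-5))² = -2*25² = -2*625 = -1250)
36378/w - 11193/s(141) = 36378/(-1250) - 11193/(141²) = 36378*(-1/1250) - 11193/19881 = -18189/625 - 11193*1/19881 = -18189/625 - 3731/6627 = -122870378/4141875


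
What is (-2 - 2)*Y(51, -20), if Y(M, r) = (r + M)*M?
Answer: -6324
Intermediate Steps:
Y(M, r) = M*(M + r) (Y(M, r) = (M + r)*M = M*(M + r))
(-2 - 2)*Y(51, -20) = (-2 - 2)*(51*(51 - 20)) = -204*31 = -4*1581 = -6324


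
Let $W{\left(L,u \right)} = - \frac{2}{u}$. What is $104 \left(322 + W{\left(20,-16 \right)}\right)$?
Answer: $33501$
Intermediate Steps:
$104 \left(322 + W{\left(20,-16 \right)}\right) = 104 \left(322 - \frac{2}{-16}\right) = 104 \left(322 - - \frac{1}{8}\right) = 104 \left(322 + \frac{1}{8}\right) = 104 \cdot \frac{2577}{8} = 33501$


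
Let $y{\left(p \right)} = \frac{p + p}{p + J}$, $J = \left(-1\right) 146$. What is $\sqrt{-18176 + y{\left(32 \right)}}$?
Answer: $\frac{4 i \sqrt{3690978}}{57} \approx 134.82 i$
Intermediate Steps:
$J = -146$
$y{\left(p \right)} = \frac{2 p}{-146 + p}$ ($y{\left(p \right)} = \frac{p + p}{p - 146} = \frac{2 p}{-146 + p}$)
$\sqrt{-18176 + y{\left(32 \right)}} = \sqrt{-18176 + 2 \cdot 32 \frac{1}{-146 + 32}} = \sqrt{-18176 + 2 \cdot 32 \frac{1}{-114}} = \sqrt{-18176 + 2 \cdot 32 \left(- \frac{1}{114}\right)} = \sqrt{-18176 - \frac{32}{57}} = \sqrt{- \frac{1036064}{57}} = \frac{4 i \sqrt{3690978}}{57}$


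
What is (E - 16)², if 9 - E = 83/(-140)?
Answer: 804609/19600 ≈ 41.051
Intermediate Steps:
E = 1343/140 (E = 9 - 83/(-140) = 9 - 83*(-1)/140 = 9 - 1*(-83/140) = 9 + 83/140 = 1343/140 ≈ 9.5928)
(E - 16)² = (1343/140 - 16)² = (-897/140)² = 804609/19600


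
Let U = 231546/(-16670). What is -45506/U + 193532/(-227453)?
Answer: 86248813496794/26332916169 ≈ 3275.3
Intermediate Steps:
U = -115773/8335 (U = 231546*(-1/16670) = -115773/8335 ≈ -13.890)
-45506/U + 193532/(-227453) = -45506/(-115773/8335) + 193532/(-227453) = -45506*(-8335/115773) + 193532*(-1/227453) = 379292510/115773 - 193532/227453 = 86248813496794/26332916169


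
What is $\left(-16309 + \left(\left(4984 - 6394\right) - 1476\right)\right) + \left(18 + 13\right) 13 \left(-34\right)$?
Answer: $-32897$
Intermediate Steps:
$\left(-16309 + \left(\left(4984 - 6394\right) - 1476\right)\right) + \left(18 + 13\right) 13 \left(-34\right) = \left(-16309 + \left(\left(4984 - 6394\right) - 1476\right)\right) + 31 \cdot 13 \left(-34\right) = \left(-16309 + \left(\left(4984 - 6394\right) - 1476\right)\right) + 403 \left(-34\right) = \left(-16309 - 2886\right) - 13702 = -19195 - 13702 = -32897$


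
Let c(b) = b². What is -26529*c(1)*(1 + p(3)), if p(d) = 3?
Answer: -106116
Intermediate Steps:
-26529*c(1)*(1 + p(3)) = -26529*1²*(1 + 3) = -26529*4 = -106116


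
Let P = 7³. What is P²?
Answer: 117649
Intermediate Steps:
P = 343
P² = 343² = 117649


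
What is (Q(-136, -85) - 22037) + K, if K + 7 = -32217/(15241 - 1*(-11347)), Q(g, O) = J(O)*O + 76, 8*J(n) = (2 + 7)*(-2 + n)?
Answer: -725843717/53176 ≈ -13650.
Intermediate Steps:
J(n) = -9/4 + 9*n/8 (J(n) = ((2 + 7)*(-2 + n))/8 = (9*(-2 + n))/8 = (-18 + 9*n)/8 = -9/4 + 9*n/8)
Q(g, O) = 76 + O*(-9/4 + 9*O/8) (Q(g, O) = (-9/4 + 9*O/8)*O + 76 = O*(-9/4 + 9*O/8) + 76 = 76 + O*(-9/4 + 9*O/8))
K = -218333/26588 (K = -7 - 32217/(15241 - 1*(-11347)) = -7 - 32217/(15241 + 11347) = -7 - 32217/26588 = -218333/26588 ≈ -8.2117)
(Q(-136, -85) - 22037) + K = ((76 + (9/8)*(-85)*(-2 - 85)) - 22037) - 218333/26588 = ((76 + (9/8)*(-85)*(-87)) - 22037) - 218333/26588 = ((76 + 66555/8) - 22037) - 218333/26588 = (67163/8 - 22037) - 218333/26588 = -109133/8 - 218333/26588 = -725843717/53176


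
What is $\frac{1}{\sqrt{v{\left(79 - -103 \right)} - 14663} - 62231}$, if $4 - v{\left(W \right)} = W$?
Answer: $- \frac{62231}{3872712202} - \frac{3 i \sqrt{1649}}{3872712202} \approx -1.6069 \cdot 10^{-5} - 3.1457 \cdot 10^{-8} i$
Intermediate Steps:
$v{\left(W \right)} = 4 - W$
$\frac{1}{\sqrt{v{\left(79 - -103 \right)} - 14663} - 62231} = \frac{1}{\sqrt{\left(4 - \left(79 - -103\right)\right) - 14663} - 62231} = \frac{1}{\sqrt{\left(4 - \left(79 + 103\right)\right) - 14663} - 62231} = \frac{1}{\sqrt{\left(4 - 182\right) - 14663} - 62231} = \frac{1}{\sqrt{-178 - 14663} - 62231} = \frac{1}{\sqrt{-14841} - 62231} = \frac{1}{3 i \sqrt{1649} - 62231} = \frac{1}{-62231 + 3 i \sqrt{1649}}$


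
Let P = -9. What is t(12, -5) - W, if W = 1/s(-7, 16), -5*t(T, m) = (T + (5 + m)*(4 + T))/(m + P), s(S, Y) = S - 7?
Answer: 17/70 ≈ 0.24286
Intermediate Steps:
s(S, Y) = -7 + S
t(T, m) = -(T + (4 + T)*(5 + m))/(5*(-9 + m)) (t(T, m) = -(T + (5 + m)*(4 + T))/(5*(m - 9)) = -(T + (4 + T)*(5 + m))/(5*(-9 + m)))
W = -1/14 (W = 1/(-7 - 7) = 1/(-14) = -1/14 ≈ -0.071429)
t(12, -5) - W = (-20 - 6*12 - 4*(-5) - 1*12*(-5))/(5*(-9 - 5)) - 1*(-1/14) = (⅕)*(-20 - 72 + 20 + 60)/(-14) + 1/14 = (⅕)*(-1/14)*(-12) + 1/14 = 6/35 + 1/14 = 17/70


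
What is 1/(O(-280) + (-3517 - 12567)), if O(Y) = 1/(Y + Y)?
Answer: -560/9007041 ≈ -6.2174e-5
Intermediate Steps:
O(Y) = 1/(2*Y)
1/(O(-280) + (-3517 - 12567)) = 1/((½)/(-280) + (-3517 - 12567)) = 1/((½)*(-1/280) - 16084) = 1/(-1/560 - 16084) = 1/(-9007041/560) = -560/9007041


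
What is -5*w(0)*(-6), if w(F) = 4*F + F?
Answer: 0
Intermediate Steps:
w(F) = 5*F
-5*w(0)*(-6) = -25*0*(-6) = -5*0*(-6) = 0*(-6) = 0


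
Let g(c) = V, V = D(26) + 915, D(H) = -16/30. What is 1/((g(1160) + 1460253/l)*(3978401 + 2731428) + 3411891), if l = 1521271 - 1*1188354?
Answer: 4993755/30805264875386141 ≈ 1.6211e-10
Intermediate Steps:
l = 332917 (l = 1521271 - 1188354 = 332917)
D(H) = -8/15 (D(H) = -16*1/30 = -8/15)
V = 13717/15 (V = -8/15 + 915 = 13717/15 ≈ 914.47)
g(c) = 13717/15
1/((g(1160) + 1460253/l)*(3978401 + 2731428) + 3411891) = 1/((13717/15 + 1460253/332917)*(3978401 + 2731428) + 3411891) = 1/((13717/15 + 1460253*(1/332917))*6709829 + 3411891) = 1/((13717/15 + 1460253/332917)*6709829 + 3411891) = 1/((4588526284/4993755)*6709829 + 3411891) = 1/(30788226727645436/4993755 + 3411891) = 1/(30805264875386141/4993755) = 4993755/30805264875386141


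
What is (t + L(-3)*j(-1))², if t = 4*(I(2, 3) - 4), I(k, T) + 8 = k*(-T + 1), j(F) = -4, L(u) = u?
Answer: 2704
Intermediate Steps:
I(k, T) = -8 + k*(1 - T) (I(k, T) = -8 + k*(-T + 1) = -8 + k*(1 - T))
t = -64 (t = 4*((-8 + 2 - 1*3*2) - 4) = 4*((-8 + 2 - 6) - 4) = 4*(-12 - 4) = 4*(-16) = -64)
(t + L(-3)*j(-1))² = (-64 - 3*(-4))² = (-64 + 12)² = (-52)² = 2704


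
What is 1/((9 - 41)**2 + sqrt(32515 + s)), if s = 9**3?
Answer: 256/253833 - sqrt(8311)/507666 ≈ 0.00082896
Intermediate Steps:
s = 729
1/((9 - 41)**2 + sqrt(32515 + s)) = 1/((9 - 41)**2 + sqrt(32515 + 729)) = 1/((-32)**2 + sqrt(33244)) = 1/(1024 + 2*sqrt(8311))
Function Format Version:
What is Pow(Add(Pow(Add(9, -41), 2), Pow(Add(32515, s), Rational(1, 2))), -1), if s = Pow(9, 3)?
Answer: Add(Rational(256, 253833), Mul(Rational(-1, 507666), Pow(8311, Rational(1, 2)))) ≈ 0.00082896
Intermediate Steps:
s = 729
Pow(Add(Pow(Add(9, -41), 2), Pow(Add(32515, s), Rational(1, 2))), -1) = Pow(Add(Pow(Add(9, -41), 2), Pow(Add(32515, 729), Rational(1, 2))), -1) = Pow(Add(Pow(-32, 2), Pow(33244, Rational(1, 2))), -1) = Pow(Add(1024, Mul(2, Pow(8311, Rational(1, 2)))), -1)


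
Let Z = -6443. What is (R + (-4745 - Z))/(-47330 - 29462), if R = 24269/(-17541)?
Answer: -29760349/1347008472 ≈ -0.022094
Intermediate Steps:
R = -24269/17541 (R = 24269*(-1/17541) = -24269/17541 ≈ -1.3836)
(R + (-4745 - Z))/(-47330 - 29462) = (-24269/17541 + (-4745 - 1*(-6443)))/(-47330 - 29462) = (-24269/17541 + (-4745 + 6443))/(-76792) = (-24269/17541 + 1698)*(-1/76792) = (29760349/17541)*(-1/76792) = -29760349/1347008472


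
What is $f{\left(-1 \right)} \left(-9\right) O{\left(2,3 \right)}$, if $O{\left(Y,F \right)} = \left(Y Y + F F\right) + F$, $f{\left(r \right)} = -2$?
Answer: $288$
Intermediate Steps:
$O{\left(Y,F \right)} = F + F^{2} + Y^{2}$ ($O{\left(Y,F \right)} = \left(Y^{2} + F^{2}\right) + F = \left(F^{2} + Y^{2}\right) + F = F + F^{2} + Y^{2}$)
$f{\left(-1 \right)} \left(-9\right) O{\left(2,3 \right)} = \left(-2\right) \left(-9\right) \left(3 + 3^{2} + 2^{2}\right) = 18 \left(3 + 9 + 4\right) = 18 \cdot 16 = 288$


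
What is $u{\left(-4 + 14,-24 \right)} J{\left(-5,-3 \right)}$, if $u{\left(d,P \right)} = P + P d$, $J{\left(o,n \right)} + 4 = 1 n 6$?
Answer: $5808$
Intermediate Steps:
$J{\left(o,n \right)} = -4 + 6 n$ ($J{\left(o,n \right)} = -4 + 1 n 6 = -4 + n 6 = -4 + 6 n$)
$u{\left(-4 + 14,-24 \right)} J{\left(-5,-3 \right)} = - 24 \left(1 + \left(-4 + 14\right)\right) \left(-4 + 6 \left(-3\right)\right) = - 24 \left(1 + 10\right) \left(-4 - 18\right) = \left(-24\right) 11 \left(-22\right) = \left(-264\right) \left(-22\right) = 5808$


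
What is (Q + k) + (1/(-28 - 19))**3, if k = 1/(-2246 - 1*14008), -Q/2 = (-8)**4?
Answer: -13824319952141/1687539042 ≈ -8192.0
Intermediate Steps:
Q = -8192 (Q = -2*(-8)**4 = -2*4096 = -8192)
k = -1/16254 (k = 1/(-2246 - 14008) = 1/(-16254) = -1/16254 ≈ -6.1523e-5)
(Q + k) + (1/(-28 - 19))**3 = (-8192 - 1/16254) + (1/(-28 - 19))**3 = -133152769/16254 + (1/(-47))**3 = -133152769/16254 + (-1/47)**3 = -133152769/16254 - 1/103823 = -13824319952141/1687539042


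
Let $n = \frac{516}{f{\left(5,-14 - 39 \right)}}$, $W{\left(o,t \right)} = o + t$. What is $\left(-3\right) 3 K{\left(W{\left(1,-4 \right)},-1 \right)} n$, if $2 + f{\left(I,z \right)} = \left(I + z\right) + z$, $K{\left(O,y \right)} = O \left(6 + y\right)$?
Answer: $- \frac{69660}{103} \approx -676.31$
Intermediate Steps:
$f{\left(I,z \right)} = -2 + I + 2 z$ ($f{\left(I,z \right)} = -2 + \left(\left(I + z\right) + z\right) = -2 + \left(I + 2 z\right) = -2 + I + 2 z$)
$n = - \frac{516}{103}$ ($n = \frac{516}{-2 + 5 + 2 \left(-14 - 39\right)} = \frac{516}{-2 + 5 + 2 \left(-53\right)} = \frac{516}{-2 + 5 - 106} = \frac{516}{-103} = 516 \left(- \frac{1}{103}\right) = - \frac{516}{103} \approx -5.0097$)
$\left(-3\right) 3 K{\left(W{\left(1,-4 \right)},-1 \right)} n = \left(-3\right) 3 \left(1 - 4\right) \left(6 - 1\right) \left(- \frac{516}{103}\right) = - 9 \left(\left(-3\right) 5\right) \left(- \frac{516}{103}\right) = \left(-9\right) \left(-15\right) \left(- \frac{516}{103}\right) = 135 \left(- \frac{516}{103}\right) = - \frac{69660}{103}$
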